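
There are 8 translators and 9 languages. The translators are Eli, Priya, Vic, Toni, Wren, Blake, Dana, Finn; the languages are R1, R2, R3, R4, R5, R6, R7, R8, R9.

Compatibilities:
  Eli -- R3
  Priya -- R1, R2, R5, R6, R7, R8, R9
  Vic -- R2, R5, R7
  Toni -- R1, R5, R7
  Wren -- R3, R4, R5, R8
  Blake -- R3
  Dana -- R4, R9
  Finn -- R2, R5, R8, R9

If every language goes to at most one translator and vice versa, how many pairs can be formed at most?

One maximum matching: Eli→R3, Priya→R6, Vic→R5, Toni→R7, Wren→R4, Dana→R9, Finn→R8.
The set {Eli, Blake} has only 1 neighbour ({R3}), so by Hall's theorem at most 7 of the 8 translators can be matched.

7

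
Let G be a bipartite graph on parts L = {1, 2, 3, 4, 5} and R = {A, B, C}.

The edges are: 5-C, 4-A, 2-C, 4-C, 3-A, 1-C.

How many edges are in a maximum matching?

A valid assignment of size 2: 1→C, 3→A.
The set {1, 2, 3, 4, 5} has only 2 neighbours ({A, C}), so by Hall's theorem at most 2 of the 5 left vertices can be matched.

2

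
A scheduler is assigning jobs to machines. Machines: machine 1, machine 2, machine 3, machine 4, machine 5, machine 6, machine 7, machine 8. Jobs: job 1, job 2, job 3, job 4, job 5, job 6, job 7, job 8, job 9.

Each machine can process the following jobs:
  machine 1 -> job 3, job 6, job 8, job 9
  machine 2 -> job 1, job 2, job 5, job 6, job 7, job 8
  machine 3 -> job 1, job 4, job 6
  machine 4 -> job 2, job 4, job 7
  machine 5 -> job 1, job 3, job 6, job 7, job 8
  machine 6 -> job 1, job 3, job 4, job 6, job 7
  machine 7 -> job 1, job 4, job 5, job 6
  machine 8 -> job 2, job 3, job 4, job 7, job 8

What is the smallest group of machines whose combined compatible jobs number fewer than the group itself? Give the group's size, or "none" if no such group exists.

A matching saturating every machine exists, for instance machine 1→job 9, machine 2→job 5, machine 3→job 6, machine 4→job 2, machine 5→job 1, machine 6→job 3, machine 7→job 4, machine 8→job 7.
By Hall's marriage theorem, this means |N(S)| ≥ |S| for every subset S, so no violating subset exists.

none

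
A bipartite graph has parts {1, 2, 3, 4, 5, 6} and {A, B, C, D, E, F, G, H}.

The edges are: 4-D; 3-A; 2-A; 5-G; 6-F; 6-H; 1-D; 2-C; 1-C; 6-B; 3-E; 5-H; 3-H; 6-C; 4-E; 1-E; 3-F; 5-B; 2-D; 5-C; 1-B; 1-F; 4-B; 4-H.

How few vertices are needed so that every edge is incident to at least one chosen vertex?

{1, 2, 3, 4, 5, 6} is a vertex cover of size 6: every edge has an endpoint in this set.
No smaller cover exists because 1–F, 2–D, 3–H, 4–E, 5–C, 6–B is a matching of size 6, and a cover must include an endpoint of each of these disjoint edges (König's theorem).

6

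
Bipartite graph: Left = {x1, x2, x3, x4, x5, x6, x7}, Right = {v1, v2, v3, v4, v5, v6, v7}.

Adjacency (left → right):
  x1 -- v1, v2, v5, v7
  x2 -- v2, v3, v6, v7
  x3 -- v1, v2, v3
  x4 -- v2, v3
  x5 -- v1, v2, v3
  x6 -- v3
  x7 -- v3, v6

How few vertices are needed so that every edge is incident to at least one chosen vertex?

6

{x1, x2, x7, v1, v2, v3} is a vertex cover of size 6: every edge has an endpoint in this set.
No smaller cover exists because x1–v5, x2–v7, x3–v1, x4–v3, x5–v2, x7–v6 is a matching of size 6, and a cover must include an endpoint of each of these disjoint edges (König's theorem).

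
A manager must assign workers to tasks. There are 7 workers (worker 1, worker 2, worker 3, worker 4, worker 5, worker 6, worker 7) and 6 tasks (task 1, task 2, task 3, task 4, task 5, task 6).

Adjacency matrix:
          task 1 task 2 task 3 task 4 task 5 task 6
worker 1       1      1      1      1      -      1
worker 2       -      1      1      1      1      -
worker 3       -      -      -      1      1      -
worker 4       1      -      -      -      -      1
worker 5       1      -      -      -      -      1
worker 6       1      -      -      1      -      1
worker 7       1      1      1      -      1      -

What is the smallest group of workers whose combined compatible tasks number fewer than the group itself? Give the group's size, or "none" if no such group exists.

Take S = {worker 1, worker 2, worker 3, worker 4, worker 5, worker 6, worker 7}. Its neighbourhood is {task 1, task 2, task 3, task 4, task 5, task 6}, so |N(S)| = 6 < |S| = 7.
Every subset of size less than 7 has at least as many neighbours as members, so 7 is the minimum.

7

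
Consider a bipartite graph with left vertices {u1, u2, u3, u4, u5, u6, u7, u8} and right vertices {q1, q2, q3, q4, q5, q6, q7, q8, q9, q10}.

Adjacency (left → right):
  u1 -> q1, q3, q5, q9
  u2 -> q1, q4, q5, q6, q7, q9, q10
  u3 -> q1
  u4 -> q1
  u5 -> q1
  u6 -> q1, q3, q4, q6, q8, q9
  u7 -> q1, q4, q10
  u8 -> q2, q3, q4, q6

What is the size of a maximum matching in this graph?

For example, pair u1→q3, u2→q9, u3→q1, u6→q4, u7→q10, u8→q6.
The set {u3, u4, u5} has only 1 neighbour ({q1}), so by Hall's theorem at most 6 of the 8 left vertices can be matched.

6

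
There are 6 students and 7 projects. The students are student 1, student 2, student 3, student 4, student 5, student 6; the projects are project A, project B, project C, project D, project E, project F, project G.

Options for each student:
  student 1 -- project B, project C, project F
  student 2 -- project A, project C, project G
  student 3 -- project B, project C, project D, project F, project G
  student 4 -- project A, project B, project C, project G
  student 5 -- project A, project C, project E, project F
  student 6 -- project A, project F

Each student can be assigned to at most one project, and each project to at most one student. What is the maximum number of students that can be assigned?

6

A valid assignment of size 6: student 1→project B, student 2→project C, student 3→project F, student 4→project G, student 5→project E, student 6→project A.
All 6 students are matched, so no larger matching exists.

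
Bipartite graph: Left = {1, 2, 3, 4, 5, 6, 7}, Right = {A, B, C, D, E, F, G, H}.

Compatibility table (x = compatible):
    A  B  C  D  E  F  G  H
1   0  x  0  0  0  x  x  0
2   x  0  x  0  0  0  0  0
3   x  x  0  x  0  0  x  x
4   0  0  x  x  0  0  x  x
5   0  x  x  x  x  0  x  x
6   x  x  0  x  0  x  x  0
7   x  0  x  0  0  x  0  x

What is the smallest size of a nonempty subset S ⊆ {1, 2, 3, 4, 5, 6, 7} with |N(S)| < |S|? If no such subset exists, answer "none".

none

A matching saturating every left vertex exists, for instance 1→B, 2→A, 3→H, 4→C, 5→E, 6→G, 7→F.
By Hall's marriage theorem, this means |N(S)| ≥ |S| for every subset S, so no violating subset exists.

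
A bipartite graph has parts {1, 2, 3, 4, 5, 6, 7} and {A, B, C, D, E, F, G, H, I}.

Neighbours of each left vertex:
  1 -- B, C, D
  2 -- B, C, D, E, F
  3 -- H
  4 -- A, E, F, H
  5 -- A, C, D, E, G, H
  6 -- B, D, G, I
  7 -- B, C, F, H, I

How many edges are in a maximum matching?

7

For example, pair 1-C, 2-E, 3-H, 4-F, 5-A, 6-G, 7-B.
All 7 left vertices are matched, so no larger matching exists.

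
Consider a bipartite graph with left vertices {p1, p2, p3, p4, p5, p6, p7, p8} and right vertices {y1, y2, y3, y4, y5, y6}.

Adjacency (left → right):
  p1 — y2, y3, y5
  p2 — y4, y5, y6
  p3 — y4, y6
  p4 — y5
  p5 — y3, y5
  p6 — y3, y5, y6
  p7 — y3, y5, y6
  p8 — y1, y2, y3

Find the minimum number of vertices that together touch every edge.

The 6 edges p1–y2, p2–y4, p3–y6, p4–y5, p5–y3, p8–y1 form a matching, so any vertex cover needs at least 6 vertices (one per matched edge).
Conversely {p1, p8, y3, y4, y5, y6} meets every edge and has exactly 6 vertices, so 6 is optimal.

6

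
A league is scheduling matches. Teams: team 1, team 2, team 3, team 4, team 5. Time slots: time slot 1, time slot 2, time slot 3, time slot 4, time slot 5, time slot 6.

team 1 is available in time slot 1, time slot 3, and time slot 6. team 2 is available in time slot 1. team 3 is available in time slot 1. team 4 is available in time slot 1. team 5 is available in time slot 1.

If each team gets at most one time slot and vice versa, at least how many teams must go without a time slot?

A valid assignment of size 2: team 1–time slot 3, team 2–time slot 1.
The set {team 2, team 3, team 4, team 5} has only 1 neighbour ({time slot 1}), so by Hall's theorem at most 2 of the 5 teams can be matched.
That matches 2 of the 5, leaving 3 unmatched; no matching can do better.

3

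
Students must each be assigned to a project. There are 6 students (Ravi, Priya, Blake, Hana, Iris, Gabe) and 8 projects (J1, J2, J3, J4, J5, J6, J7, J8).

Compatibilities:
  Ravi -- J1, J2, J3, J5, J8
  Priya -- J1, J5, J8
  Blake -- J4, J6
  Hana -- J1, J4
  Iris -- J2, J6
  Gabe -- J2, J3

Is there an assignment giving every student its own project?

Yes

For example, pair Ravi–J2, Priya–J5, Blake–J4, Hana–J1, Iris–J6, Gabe–J3.
All 6 students are covered.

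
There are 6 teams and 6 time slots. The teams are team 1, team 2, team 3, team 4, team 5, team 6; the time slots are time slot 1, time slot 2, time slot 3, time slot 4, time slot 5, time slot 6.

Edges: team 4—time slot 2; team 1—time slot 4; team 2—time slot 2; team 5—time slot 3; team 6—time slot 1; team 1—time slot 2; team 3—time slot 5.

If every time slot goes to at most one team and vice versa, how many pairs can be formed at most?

A valid assignment of size 5: team 1–time slot 4, team 2–time slot 2, team 3–time slot 5, team 5–time slot 3, team 6–time slot 1.
The set {team 2, team 4} has only 1 neighbour ({time slot 2}), so by Hall's theorem at most 5 of the 6 teams can be matched.

5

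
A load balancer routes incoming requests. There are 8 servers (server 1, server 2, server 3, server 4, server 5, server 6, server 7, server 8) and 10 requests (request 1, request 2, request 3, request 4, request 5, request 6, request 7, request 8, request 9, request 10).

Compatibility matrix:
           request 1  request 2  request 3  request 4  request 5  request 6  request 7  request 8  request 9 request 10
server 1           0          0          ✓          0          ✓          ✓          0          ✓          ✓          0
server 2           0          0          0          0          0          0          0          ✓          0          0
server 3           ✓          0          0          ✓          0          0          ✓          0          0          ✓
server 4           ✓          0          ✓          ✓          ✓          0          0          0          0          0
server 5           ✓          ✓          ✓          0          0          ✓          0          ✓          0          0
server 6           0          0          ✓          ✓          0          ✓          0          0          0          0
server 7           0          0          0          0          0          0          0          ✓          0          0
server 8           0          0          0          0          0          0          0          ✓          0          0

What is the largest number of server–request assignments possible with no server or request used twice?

One maximum matching: server 1→request 9, server 2→request 8, server 3→request 7, server 4→request 5, server 5→request 2, server 6→request 6.
The set {server 2, server 7, server 8} has only 1 neighbour ({request 8}), so by Hall's theorem at most 6 of the 8 servers can be matched.

6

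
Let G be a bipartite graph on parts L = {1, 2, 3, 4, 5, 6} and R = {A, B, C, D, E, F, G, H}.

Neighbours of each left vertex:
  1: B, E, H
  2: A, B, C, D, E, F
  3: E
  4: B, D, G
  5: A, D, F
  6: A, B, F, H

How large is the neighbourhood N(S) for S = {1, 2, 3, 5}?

7

The union of neighbours of {1, 2, 3, 5} is {A, B, C, D, E, F, H}, which has 7 elements.
Since |N(S)| = 7 ≥ |S| = 4, Hall's condition holds for this subset.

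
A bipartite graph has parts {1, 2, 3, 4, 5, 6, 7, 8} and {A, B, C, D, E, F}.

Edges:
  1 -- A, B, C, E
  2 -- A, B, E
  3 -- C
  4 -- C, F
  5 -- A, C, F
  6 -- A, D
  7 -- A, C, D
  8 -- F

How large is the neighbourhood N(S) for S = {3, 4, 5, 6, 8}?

The union of neighbours of {3, 4, 5, 6, 8} is {A, C, D, F}, which has 4 elements.
Since |N(S)| = 4 < |S| = 5, Hall's condition fails for this subset.

4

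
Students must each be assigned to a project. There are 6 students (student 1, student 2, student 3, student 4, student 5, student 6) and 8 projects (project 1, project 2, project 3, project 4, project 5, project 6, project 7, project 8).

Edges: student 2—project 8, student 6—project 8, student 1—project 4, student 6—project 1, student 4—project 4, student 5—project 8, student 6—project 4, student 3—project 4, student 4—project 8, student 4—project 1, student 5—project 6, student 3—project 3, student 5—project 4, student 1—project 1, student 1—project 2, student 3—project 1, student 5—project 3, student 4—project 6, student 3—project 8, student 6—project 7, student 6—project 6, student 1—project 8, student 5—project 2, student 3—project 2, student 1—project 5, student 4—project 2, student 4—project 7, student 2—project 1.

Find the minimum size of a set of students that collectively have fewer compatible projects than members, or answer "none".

none

A matching saturating every student exists, for instance student 1→project 4, student 2→project 8, student 3→project 3, student 4→project 2, student 5→project 6, student 6→project 7.
By Hall's marriage theorem, this means |N(S)| ≥ |S| for every subset S, so no violating subset exists.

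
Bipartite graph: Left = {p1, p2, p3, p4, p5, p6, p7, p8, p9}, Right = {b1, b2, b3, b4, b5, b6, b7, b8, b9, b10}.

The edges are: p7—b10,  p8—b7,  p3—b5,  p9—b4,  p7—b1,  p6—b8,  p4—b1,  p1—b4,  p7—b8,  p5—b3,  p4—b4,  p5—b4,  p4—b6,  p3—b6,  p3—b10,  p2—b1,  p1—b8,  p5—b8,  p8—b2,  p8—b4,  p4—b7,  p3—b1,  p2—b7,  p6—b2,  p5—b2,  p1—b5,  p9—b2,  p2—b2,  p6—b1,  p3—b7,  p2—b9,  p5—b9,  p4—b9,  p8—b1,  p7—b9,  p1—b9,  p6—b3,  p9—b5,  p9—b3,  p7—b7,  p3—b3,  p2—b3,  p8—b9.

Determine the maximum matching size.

For example, pair p1→b5, p2→b2, p3→b7, p4→b6, p5→b4, p6→b8, p7→b10, p8→b1, p9→b3.
This saturates every left vertex, so 9 is the maximum.

9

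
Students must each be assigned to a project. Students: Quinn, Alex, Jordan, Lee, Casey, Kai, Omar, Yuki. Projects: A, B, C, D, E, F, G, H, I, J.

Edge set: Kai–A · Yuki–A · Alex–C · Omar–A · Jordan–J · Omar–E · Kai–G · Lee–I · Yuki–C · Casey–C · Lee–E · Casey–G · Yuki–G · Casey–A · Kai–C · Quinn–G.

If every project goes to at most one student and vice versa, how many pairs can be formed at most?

6

One maximum matching: Quinn→G, Alex→C, Jordan→J, Lee→I, Casey→A, Omar→E.
The set {Quinn, Alex, Casey, Kai, Yuki} has only 3 neighbours ({A, C, G}), so by Hall's theorem at most 6 of the 8 students can be matched.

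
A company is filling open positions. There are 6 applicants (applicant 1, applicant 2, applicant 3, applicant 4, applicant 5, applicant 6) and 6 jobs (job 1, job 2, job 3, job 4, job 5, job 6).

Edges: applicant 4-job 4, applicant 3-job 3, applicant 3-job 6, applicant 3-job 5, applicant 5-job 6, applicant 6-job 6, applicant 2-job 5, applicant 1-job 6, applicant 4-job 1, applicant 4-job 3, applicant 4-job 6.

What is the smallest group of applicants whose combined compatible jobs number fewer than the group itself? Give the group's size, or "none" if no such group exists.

Take S = {applicant 1, applicant 5}. Its neighbourhood is {job 6}, so |N(S)| = 1 < |S| = 2.
No single vertex violates Hall's condition since each has at least one neighbour, so 2 is the minimum.

2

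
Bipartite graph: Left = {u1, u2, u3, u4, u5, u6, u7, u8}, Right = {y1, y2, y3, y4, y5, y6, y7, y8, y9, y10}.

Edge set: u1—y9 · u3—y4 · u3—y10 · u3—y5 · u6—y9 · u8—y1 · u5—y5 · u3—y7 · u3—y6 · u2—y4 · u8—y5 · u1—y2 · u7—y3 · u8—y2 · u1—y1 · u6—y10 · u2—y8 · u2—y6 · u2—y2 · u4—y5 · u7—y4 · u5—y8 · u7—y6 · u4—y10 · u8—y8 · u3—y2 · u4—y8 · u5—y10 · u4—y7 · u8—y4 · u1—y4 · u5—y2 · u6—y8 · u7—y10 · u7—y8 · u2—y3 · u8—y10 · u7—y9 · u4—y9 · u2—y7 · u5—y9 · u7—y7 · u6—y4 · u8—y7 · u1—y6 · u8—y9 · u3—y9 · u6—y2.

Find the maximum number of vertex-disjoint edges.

One maximum matching: u1→y9, u2→y4, u3→y5, u4→y10, u5→y2, u6→y8, u7→y6, u8→y7.
All 8 left vertices are matched, so no larger matching exists.

8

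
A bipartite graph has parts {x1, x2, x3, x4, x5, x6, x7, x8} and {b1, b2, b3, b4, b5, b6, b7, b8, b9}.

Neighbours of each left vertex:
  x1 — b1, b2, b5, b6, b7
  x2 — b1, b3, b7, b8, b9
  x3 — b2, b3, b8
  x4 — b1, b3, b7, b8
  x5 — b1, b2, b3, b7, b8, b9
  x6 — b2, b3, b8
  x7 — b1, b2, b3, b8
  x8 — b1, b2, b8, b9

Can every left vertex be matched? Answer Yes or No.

The set {x2, x3, x4, x5, x6, x7, x8} has only 6 neighbours ({b1, b2, b3, b7, b8, b9}), so by Hall's theorem at most 7 of the 8 left vertices can be matched.
Hence no matching covers every left vertex.

No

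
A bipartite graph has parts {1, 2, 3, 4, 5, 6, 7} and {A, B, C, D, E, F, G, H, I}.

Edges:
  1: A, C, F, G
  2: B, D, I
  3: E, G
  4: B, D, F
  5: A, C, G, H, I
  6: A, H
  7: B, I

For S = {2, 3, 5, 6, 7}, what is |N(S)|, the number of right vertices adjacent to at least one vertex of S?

The union of neighbours of {2, 3, 5, 6, 7} is {A, B, C, D, E, G, H, I}, which has 8 elements.
Since |N(S)| = 8 ≥ |S| = 5, Hall's condition holds for this subset.

8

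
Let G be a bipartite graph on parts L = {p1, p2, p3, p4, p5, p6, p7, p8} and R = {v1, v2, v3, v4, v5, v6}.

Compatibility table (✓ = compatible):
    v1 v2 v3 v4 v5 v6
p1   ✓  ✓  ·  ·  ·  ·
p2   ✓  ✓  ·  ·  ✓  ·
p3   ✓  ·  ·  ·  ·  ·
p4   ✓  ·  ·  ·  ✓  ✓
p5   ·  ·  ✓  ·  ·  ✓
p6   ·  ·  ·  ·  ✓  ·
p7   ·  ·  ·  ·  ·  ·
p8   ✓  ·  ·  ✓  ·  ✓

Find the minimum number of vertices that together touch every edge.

The 6 edges p1–v2, p2–v5, p3–v1, p4–v6, p5–v3, p8–v4 form a matching, so any vertex cover needs at least 6 vertices (one per matched edge).
Conversely {p4, p5, p8, v1, v2, v5} meets every edge and has exactly 6 vertices, so 6 is optimal.

6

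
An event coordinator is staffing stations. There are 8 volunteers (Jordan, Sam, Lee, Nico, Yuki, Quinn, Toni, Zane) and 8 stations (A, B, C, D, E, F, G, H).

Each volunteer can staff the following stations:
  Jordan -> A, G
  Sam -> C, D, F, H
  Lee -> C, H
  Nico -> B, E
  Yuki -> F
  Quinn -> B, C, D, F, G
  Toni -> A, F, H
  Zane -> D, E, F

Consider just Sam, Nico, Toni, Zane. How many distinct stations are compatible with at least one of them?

7

The union of neighbours of {Sam, Nico, Toni, Zane} is {A, B, C, D, E, F, H}, which has 7 elements.
Since |N(S)| = 7 ≥ |S| = 4, Hall's condition holds for this subset.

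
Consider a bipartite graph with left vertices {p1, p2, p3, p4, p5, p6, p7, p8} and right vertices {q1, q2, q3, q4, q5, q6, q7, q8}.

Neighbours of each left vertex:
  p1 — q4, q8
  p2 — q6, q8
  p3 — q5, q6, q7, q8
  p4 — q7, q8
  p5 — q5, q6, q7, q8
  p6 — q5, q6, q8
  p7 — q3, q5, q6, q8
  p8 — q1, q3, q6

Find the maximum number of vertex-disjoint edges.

7

A valid assignment of size 7: p1→q4, p2→q6, p3→q5, p4→q7, p5→q8, p7→q3, p8→q1.
The set {p2, p3, p4, p5, p6} has only 4 neighbours ({q5, q6, q7, q8}), so by Hall's theorem at most 7 of the 8 left vertices can be matched.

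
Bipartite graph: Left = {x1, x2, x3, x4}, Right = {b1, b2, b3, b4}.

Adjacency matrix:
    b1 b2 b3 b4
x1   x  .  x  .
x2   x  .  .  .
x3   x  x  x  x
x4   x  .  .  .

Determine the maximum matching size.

3

For example, pair x1→b3, x2→b1, x3→b4.
The set {x2, x4} has only 1 neighbour ({b1}), so by Hall's theorem at most 3 of the 4 left vertices can be matched.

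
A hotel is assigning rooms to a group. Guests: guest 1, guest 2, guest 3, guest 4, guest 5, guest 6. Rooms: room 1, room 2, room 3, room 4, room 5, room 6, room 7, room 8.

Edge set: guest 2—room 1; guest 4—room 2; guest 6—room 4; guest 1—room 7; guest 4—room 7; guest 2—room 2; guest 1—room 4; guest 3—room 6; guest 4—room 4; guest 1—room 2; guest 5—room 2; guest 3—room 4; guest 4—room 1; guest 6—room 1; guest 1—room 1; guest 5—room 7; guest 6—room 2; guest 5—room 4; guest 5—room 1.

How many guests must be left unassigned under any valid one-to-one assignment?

One maximum matching: guest 1→room 1, guest 2→room 2, guest 3→room 6, guest 4→room 4, guest 5→room 7.
The set {guest 1, guest 2, guest 4, guest 5, guest 6} has only 4 neighbours ({room 1, room 2, room 4, room 7}), so by Hall's theorem at most 5 of the 6 guests can be matched.
That matches 5 of the 6, leaving 1 unmatched; no matching can do better.

1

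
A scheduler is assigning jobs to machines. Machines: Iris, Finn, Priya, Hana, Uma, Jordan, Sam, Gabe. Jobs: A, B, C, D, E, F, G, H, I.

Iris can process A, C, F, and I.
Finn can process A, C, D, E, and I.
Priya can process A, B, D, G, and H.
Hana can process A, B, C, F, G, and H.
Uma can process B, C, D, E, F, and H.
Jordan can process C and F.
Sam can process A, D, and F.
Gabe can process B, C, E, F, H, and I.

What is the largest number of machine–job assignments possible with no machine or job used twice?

8

For example, pair Iris→I, Finn→D, Priya→A, Hana→G, Uma→H, Jordan→C, Sam→F, Gabe→E.
All 8 machines are matched, so no larger matching exists.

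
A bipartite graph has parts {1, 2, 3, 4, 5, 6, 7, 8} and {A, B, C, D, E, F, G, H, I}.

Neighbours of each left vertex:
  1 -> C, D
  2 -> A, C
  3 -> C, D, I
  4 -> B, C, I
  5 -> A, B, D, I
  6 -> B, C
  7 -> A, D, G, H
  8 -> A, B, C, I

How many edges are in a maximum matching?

6

For example, pair 1-D, 2-A, 3-C, 4-B, 5-I, 7-G.
The set {1, 2, 3, 4, 5, 6, 8} has only 5 neighbours ({A, B, C, D, I}), so by Hall's theorem at most 6 of the 8 left vertices can be matched.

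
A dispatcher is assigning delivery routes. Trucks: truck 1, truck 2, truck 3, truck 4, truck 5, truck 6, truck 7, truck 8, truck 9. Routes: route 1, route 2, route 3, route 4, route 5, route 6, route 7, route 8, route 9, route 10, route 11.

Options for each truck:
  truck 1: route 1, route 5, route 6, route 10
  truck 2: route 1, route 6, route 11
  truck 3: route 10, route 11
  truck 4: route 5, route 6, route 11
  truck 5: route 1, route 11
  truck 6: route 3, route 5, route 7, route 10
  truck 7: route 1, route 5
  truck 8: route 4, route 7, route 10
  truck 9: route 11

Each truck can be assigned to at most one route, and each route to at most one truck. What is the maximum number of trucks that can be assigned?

7

One maximum matching: truck 1→route 6, truck 2→route 1, truck 3→route 10, truck 4→route 5, truck 5→route 11, truck 6→route 3, truck 8→route 7.
The set {truck 1, truck 2, truck 3, truck 4, truck 5, truck 7, truck 9} has only 5 neighbours ({route 1, route 10, route 11, route 5, route 6}), so by Hall's theorem at most 7 of the 9 trucks can be matched.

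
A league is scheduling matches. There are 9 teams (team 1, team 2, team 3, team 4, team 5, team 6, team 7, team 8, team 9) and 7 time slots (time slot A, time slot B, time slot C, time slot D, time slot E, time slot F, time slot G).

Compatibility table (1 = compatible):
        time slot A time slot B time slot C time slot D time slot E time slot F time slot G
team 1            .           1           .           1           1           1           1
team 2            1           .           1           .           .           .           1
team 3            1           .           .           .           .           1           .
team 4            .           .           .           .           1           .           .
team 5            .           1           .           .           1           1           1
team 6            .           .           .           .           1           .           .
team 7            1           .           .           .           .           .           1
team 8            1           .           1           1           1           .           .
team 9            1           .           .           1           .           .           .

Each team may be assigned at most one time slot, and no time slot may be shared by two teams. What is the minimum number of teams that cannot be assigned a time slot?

2

One maximum matching: team 1-time slot G, team 2-time slot C, team 3-time slot F, team 4-time slot E, team 5-time slot B, team 7-time slot A, team 8-time slot D.
The set {team 1, team 2, team 3, team 4, team 5, team 6, team 7, team 8, team 9} has only 7 neighbours ({time slot A, time slot B, time slot C, time slot D, time slot E, time slot F, time slot G}), so by Hall's theorem at most 7 of the 9 teams can be matched.
That matches 7 of the 9, leaving 2 unmatched; no matching can do better.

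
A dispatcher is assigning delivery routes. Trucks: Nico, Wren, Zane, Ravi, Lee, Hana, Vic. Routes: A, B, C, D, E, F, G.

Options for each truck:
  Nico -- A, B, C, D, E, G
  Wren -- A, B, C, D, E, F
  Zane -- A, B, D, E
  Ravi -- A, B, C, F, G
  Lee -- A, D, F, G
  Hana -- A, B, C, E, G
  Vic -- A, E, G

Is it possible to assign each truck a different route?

One maximum matching: Nico-G, Wren-C, Zane-D, Ravi-B, Lee-F, Hana-A, Vic-E.
All 7 trucks are covered.

Yes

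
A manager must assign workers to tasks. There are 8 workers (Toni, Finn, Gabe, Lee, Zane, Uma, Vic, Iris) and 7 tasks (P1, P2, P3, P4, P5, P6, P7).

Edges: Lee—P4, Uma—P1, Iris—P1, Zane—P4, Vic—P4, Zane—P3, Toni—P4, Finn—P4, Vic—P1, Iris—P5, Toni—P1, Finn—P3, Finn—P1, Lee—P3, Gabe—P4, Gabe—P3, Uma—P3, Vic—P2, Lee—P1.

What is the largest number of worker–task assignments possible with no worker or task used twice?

5

For example, pair Toni–P1, Finn–P3, Gabe–P4, Vic–P2, Iris–P5.
The set {Toni, Finn, Gabe, Lee, Zane, Uma} has only 3 neighbours ({P1, P3, P4}), so by Hall's theorem at most 5 of the 8 workers can be matched.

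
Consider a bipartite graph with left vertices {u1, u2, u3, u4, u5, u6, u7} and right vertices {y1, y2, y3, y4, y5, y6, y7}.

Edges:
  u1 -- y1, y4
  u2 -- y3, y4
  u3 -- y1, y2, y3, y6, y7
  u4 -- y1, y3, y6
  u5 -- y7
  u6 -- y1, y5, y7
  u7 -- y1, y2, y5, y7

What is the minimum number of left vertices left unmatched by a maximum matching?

0

For example, pair u1-y4, u2-y3, u3-y2, u4-y6, u5-y7, u6-y5, u7-y1.
All 7 left vertices are matched, so no larger matching exists.
That matches 7 of the 7, leaving 0 unmatched; no matching can do better.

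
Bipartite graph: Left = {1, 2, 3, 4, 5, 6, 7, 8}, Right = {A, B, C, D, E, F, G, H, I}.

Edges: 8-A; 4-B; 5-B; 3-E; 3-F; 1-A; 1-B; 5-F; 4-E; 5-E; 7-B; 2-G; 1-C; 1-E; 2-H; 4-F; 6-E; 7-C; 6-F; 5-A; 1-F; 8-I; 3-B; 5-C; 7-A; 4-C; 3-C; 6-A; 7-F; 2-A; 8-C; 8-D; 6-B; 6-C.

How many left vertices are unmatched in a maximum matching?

1

For example, pair 1–B, 2–G, 3–C, 4–F, 5–E, 6–A, 8–I.
The set {1, 3, 4, 5, 6, 7} has only 5 neighbours ({A, B, C, E, F}), so by Hall's theorem at most 7 of the 8 left vertices can be matched.
That matches 7 of the 8, leaving 1 unmatched; no matching can do better.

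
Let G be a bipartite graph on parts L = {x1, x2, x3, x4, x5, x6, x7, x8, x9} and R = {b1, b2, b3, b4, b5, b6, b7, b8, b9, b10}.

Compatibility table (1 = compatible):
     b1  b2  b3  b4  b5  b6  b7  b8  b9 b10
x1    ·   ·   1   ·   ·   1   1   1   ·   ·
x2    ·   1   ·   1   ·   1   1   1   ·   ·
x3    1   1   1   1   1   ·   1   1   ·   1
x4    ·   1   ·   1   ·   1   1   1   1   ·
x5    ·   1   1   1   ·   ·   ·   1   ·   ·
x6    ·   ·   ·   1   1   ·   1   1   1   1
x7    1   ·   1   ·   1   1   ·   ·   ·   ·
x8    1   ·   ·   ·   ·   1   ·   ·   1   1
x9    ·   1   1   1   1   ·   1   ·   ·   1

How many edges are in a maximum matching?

9

One maximum matching: x1–b8, x2–b2, x3–b1, x4–b6, x5–b4, x6–b5, x7–b3, x8–b9, x9–b7.
This saturates every left vertex, so 9 is the maximum.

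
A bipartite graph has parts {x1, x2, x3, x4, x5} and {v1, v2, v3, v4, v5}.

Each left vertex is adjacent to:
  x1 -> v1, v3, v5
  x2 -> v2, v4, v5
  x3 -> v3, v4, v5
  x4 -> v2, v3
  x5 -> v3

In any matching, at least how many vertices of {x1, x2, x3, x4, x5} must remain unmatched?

0

One maximum matching: x1→v1, x2→v5, x3→v4, x4→v2, x5→v3.
This saturates every left vertex, so 5 is the maximum.
That matches 5 of the 5, leaving 0 unmatched; no matching can do better.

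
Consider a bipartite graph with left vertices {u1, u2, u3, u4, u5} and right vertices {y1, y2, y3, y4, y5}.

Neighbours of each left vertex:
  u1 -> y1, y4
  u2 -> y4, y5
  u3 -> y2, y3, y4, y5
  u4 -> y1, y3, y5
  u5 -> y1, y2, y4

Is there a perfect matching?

For example, pair u1-y4, u2-y5, u3-y2, u4-y3, u5-y1.
All 5 left vertices are covered.

Yes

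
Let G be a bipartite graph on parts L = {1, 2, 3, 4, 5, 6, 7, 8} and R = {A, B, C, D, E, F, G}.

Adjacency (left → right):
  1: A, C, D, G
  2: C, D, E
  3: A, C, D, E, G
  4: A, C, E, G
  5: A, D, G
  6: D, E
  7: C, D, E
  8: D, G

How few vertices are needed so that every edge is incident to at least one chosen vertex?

5

{A, C, D, E, G} is a vertex cover of size 5: every edge has an endpoint in this set.
No smaller cover exists because 1–C, 2–E, 3–D, 4–A, 5–G is a matching of size 5, and a cover must include an endpoint of each of these disjoint edges (König's theorem).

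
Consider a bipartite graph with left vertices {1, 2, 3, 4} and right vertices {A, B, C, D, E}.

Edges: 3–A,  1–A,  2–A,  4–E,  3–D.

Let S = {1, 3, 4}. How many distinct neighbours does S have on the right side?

The union of neighbours of {1, 3, 4} is {A, D, E}, which has 3 elements.
Since |N(S)| = 3 ≥ |S| = 3, Hall's condition holds for this subset.

3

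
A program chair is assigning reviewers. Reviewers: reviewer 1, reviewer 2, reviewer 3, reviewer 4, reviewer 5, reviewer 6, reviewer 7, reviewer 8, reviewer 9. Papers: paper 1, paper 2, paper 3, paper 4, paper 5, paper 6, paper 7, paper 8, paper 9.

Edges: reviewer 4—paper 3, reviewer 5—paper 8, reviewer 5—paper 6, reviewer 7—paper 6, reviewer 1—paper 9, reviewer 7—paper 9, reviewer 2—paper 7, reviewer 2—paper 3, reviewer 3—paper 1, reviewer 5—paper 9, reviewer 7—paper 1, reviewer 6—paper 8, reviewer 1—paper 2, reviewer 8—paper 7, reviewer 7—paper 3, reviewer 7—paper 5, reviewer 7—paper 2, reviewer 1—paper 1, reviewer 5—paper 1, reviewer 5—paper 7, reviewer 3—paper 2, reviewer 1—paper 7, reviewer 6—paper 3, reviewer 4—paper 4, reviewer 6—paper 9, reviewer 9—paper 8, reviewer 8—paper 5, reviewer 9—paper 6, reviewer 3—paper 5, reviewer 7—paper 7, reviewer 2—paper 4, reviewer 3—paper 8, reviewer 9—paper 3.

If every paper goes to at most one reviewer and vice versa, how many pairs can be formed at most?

A valid assignment of size 9: reviewer 1→paper 7, reviewer 2→paper 4, reviewer 3→paper 1, reviewer 4→paper 3, reviewer 5→paper 8, reviewer 6→paper 9, reviewer 7→paper 2, reviewer 8→paper 5, reviewer 9→paper 6.
This saturates every reviewer, so 9 is the maximum.

9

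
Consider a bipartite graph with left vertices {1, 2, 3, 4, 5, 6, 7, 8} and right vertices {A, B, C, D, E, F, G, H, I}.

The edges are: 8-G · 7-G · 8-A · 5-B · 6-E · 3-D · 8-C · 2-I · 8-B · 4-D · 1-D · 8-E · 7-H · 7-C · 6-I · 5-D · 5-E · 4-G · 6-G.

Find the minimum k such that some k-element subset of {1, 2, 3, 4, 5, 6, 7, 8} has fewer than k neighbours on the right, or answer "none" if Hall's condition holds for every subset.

2

Take S = {1, 3}. Its neighbourhood is {D}, so |N(S)| = 1 < |S| = 2.
No single vertex violates Hall's condition since each has at least one neighbour, so 2 is the minimum.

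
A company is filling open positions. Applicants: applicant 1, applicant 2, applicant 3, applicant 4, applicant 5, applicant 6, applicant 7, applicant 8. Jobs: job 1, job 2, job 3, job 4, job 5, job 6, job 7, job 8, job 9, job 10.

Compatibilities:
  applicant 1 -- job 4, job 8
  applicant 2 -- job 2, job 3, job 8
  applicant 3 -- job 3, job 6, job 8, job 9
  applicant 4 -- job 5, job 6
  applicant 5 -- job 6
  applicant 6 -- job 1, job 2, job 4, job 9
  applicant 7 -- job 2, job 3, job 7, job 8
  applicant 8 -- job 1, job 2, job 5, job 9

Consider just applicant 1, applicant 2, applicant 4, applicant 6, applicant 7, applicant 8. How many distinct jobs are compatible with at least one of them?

9

The union of neighbours of {applicant 1, applicant 2, applicant 4, applicant 6, applicant 7, applicant 8} is {job 1, job 2, job 3, job 4, job 5, job 6, job 7, job 8, job 9}, which has 9 elements.
Since |N(S)| = 9 ≥ |S| = 6, Hall's condition holds for this subset.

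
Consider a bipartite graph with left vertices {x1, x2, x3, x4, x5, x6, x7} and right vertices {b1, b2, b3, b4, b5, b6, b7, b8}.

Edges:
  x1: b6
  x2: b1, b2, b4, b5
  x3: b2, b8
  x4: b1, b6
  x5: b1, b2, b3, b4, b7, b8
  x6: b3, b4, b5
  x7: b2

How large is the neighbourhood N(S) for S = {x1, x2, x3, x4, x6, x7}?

7

The union of neighbours of {x1, x2, x3, x4, x6, x7} is {b1, b2, b3, b4, b5, b6, b8}, which has 7 elements.
Since |N(S)| = 7 ≥ |S| = 6, Hall's condition holds for this subset.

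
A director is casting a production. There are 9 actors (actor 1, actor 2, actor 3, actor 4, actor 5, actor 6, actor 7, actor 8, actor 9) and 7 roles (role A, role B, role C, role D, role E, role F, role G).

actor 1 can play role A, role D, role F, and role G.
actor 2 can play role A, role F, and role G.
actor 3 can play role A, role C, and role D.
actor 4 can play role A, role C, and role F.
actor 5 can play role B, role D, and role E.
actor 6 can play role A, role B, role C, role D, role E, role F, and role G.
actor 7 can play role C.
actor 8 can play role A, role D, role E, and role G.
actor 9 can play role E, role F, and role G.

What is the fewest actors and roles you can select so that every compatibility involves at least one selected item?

7

{role A, role B, role C, role D, role E, role F, role G} is a vertex cover of size 7: every edge has an endpoint in this set.
No smaller cover exists because actor 1–role G, actor 2–role F, actor 3–role D, actor 4–role A, actor 5–role E, actor 6–role B, actor 7–role C is a matching of size 7, and a cover must include an endpoint of each of these disjoint edges (König's theorem).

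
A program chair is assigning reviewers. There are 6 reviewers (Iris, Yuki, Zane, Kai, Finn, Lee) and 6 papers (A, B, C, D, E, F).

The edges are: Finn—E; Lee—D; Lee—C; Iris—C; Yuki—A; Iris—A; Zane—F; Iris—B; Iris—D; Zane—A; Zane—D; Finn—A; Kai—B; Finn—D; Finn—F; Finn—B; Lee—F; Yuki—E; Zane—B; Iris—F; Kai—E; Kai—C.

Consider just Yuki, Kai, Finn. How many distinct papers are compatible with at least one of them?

6

The union of neighbours of {Yuki, Kai, Finn} is {A, B, C, D, E, F}, which has 6 elements.
Since |N(S)| = 6 ≥ |S| = 3, Hall's condition holds for this subset.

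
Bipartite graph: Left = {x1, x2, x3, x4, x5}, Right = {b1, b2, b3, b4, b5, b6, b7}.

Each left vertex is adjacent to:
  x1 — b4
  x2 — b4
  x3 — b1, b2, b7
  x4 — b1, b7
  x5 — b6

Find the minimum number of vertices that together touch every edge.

4

A maximum matching has 4 edges (e.g. x1–b4, x3–b2, x4–b7, x5–b6).
By König's theorem the minimum vertex cover has the same size. One such cover is {x3, x4, x5, b4}.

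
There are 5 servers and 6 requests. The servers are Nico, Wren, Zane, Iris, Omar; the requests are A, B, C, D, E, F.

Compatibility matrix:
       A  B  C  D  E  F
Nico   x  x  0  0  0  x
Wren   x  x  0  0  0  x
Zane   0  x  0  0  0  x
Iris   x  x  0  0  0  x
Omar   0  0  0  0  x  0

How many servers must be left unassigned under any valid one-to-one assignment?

1

For example, pair Nico-A, Wren-F, Zane-B, Omar-E.
The set {Nico, Wren, Zane, Iris} has only 3 neighbours ({A, B, F}), so by Hall's theorem at most 4 of the 5 servers can be matched.
That matches 4 of the 5, leaving 1 unmatched; no matching can do better.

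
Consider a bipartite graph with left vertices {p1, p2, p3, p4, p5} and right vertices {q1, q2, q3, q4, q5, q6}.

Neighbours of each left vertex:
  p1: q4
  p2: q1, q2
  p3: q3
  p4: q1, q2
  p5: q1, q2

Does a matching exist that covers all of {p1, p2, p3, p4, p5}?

No

The set {p2, p4, p5} has only 2 neighbours ({q1, q2}), so by Hall's theorem at most 4 of the 5 left vertices can be matched.
Hence no matching covers every left vertex.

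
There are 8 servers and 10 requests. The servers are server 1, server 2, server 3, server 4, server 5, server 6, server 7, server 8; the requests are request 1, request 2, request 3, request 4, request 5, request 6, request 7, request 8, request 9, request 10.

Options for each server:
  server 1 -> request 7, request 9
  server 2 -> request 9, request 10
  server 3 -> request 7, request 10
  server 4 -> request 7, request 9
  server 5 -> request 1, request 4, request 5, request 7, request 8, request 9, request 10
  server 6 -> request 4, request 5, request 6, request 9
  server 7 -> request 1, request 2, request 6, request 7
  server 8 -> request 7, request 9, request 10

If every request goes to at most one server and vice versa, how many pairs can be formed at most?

6

A valid assignment of size 6: server 1-request 9, server 2-request 10, server 3-request 7, server 5-request 4, server 6-request 5, server 7-request 6.
The set {server 1, server 2, server 3, server 4, server 8} has only 3 neighbours ({request 10, request 7, request 9}), so by Hall's theorem at most 6 of the 8 servers can be matched.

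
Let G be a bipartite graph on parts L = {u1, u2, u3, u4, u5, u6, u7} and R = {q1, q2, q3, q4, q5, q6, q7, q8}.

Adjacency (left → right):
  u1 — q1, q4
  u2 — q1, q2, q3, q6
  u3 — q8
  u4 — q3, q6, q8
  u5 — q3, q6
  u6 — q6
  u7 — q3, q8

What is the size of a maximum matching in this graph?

5

For example, pair u1-q4, u2-q2, u3-q8, u4-q3, u5-q6.
The set {u3, u4, u5, u6, u7} has only 3 neighbours ({q3, q6, q8}), so by Hall's theorem at most 5 of the 7 left vertices can be matched.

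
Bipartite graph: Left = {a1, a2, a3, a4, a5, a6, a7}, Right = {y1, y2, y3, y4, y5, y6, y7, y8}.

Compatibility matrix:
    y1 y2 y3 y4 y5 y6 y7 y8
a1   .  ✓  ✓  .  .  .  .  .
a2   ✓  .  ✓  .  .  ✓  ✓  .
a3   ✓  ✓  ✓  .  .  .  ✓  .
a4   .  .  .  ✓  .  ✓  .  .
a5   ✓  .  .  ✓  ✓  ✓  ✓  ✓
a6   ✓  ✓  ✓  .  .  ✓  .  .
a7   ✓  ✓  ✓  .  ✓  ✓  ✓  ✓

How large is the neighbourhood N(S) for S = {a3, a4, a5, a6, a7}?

8

The union of neighbours of {a3, a4, a5, a6, a7} is {y1, y2, y3, y4, y5, y6, y7, y8}, which has 8 elements.
Since |N(S)| = 8 ≥ |S| = 5, Hall's condition holds for this subset.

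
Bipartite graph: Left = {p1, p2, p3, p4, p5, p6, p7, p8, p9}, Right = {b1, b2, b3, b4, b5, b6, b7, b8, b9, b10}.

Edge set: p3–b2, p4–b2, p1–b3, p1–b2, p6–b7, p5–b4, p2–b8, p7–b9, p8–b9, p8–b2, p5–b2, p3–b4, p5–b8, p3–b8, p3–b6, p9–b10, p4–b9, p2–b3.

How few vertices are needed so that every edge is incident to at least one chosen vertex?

8

A maximum matching has 8 edges (e.g. p1–b3, p2–b8, p3–b6, p4–b2, p5–b4, p6–b7, p7–b9, p9–b10).
By König's theorem the minimum vertex cover has the same size. One such cover is {p1, p2, p3, p5, p6, p9, b2, b9}.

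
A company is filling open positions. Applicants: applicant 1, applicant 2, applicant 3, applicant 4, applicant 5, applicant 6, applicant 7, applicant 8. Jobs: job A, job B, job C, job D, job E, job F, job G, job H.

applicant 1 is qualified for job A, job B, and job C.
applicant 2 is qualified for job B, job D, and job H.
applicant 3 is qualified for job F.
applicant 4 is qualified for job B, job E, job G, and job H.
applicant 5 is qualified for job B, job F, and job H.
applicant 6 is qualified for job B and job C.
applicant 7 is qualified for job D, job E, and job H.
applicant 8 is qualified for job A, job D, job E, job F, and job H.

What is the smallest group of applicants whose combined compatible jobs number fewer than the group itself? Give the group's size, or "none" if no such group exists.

A matching saturating every applicant exists, for instance applicant 1→job A, applicant 2→job H, applicant 3→job F, applicant 4→job G, applicant 5→job B, applicant 6→job C, applicant 7→job E, applicant 8→job D.
By Hall's marriage theorem, this means |N(S)| ≥ |S| for every subset S, so no violating subset exists.

none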